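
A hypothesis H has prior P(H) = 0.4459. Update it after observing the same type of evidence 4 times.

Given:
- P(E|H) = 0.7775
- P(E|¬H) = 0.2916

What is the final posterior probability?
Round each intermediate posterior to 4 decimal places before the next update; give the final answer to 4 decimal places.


Sequential Bayesian updating:

Initial prior: P(H) = 0.4459

Update 1:
  P(E) = 0.7775 × 0.4459 + 0.2916 × 0.5541 = 0.34668725 + 0.16157556 = 0.50826281
  P(H|E) = 0.34668725 / 0.50826281 = 0.6821

Update 2:
  P(E) = 0.7775 × 0.6821 + 0.2916 × 0.3179 = 0.53033275 + 0.09269964 = 0.62303239
  P(H|E) = 0.53033275 / 0.62303239 = 0.8512

Update 3:
  P(E) = 0.7775 × 0.8512 + 0.2916 × 0.1488 = 0.66180800 + 0.04339008 = 0.70519808
  P(H|E) = 0.66180800 / 0.70519808 = 0.9385

Update 4:
  P(E) = 0.7775 × 0.9385 + 0.2916 × 0.0615 = 0.72968375 + 0.01793340 = 0.74761715
  P(H|E) = 0.72968375 / 0.74761715 = 0.9760

Final posterior: 0.9760


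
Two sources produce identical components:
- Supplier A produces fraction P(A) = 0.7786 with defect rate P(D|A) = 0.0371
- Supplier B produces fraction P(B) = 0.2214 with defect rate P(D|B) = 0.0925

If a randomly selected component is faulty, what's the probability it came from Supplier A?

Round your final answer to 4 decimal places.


Let A = from Supplier A, D = faulty

Given:
- P(A) = 0.7786, P(B) = 0.2214
- P(D|A) = 0.0371, P(D|B) = 0.0925

Step 1: Find P(D)
P(D) = P(D|A)P(A) + P(D|B)P(B)
     = 0.0371 × 0.7786 + 0.0925 × 0.2214
     = 0.02888606 + 0.02047950
     = 0.04936556

Step 2: Apply Bayes' theorem
P(A|D) = P(D|A)P(A) / P(D)
       = 0.02888606 / 0.04936556
       = 0.5851


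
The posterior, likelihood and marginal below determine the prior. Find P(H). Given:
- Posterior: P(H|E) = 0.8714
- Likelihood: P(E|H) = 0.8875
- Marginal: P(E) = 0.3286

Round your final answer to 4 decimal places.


From Bayes' theorem: P(H|E) = P(E|H) × P(H) / P(E)

Rearranging for P(H):
P(H) = P(H|E) × P(E) / P(E|H)
     = 0.8714 × 0.3286 / 0.8875
     = 0.28634204 / 0.8875
     = 0.3226


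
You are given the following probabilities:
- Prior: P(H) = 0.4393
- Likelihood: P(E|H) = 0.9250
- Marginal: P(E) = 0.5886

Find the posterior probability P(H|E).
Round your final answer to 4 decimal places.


Using Bayes' theorem:

P(H|E) = P(E|H) × P(H) / P(E)
       = 0.9250 × 0.4393 / 0.5886
       = 0.40635250 / 0.5886
       = 0.6904

The evidence strengthens our belief in H.
Prior: 0.4393 → Posterior: 0.6904


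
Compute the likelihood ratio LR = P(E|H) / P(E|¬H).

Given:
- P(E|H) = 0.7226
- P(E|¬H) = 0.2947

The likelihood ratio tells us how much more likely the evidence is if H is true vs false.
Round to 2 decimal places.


Likelihood Ratio (LR) = P(E|H) / P(E|¬H)

LR = 0.7226 / 0.2947
   = 2.45

The evidence is 2.45 times more likely if H is true than if H is false.
Since LR > 1, the evidence supports H over ¬H.


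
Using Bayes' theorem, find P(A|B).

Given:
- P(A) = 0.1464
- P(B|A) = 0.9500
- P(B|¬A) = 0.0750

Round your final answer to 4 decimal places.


Bayes' theorem: P(A|B) = P(B|A) × P(A) / P(B)

Step 1: Calculate P(B) using law of total probability
P(B) = P(B|A)P(A) + P(B|¬A)P(¬A)
     = 0.9500 × 0.1464 + 0.0750 × 0.8536
     = 0.13908000 + 0.06402000
     = 0.20310000

Step 2: Apply Bayes' theorem
P(A|B) = P(B|A) × P(A) / P(B)
       = 0.13908000 / 0.20310000
       = 0.6848


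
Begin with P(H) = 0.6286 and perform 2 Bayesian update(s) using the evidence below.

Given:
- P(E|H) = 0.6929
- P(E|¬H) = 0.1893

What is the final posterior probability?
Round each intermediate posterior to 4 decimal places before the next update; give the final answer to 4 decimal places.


Sequential Bayesian updating:

Initial prior: P(H) = 0.6286

Update 1:
  P(E) = 0.6929 × 0.6286 + 0.1893 × 0.3714 = 0.43555694 + 0.07030602 = 0.50586296
  P(H|E) = 0.43555694 / 0.50586296 = 0.8610

Update 2:
  P(E) = 0.6929 × 0.8610 + 0.1893 × 0.1390 = 0.59658690 + 0.02631270 = 0.62289960
  P(H|E) = 0.59658690 / 0.62289960 = 0.9578

Final posterior: 0.9578


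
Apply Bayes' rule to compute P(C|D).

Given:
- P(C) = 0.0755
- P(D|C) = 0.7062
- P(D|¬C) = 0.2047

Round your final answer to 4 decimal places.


Bayes' theorem: P(C|D) = P(D|C) × P(C) / P(D)

Step 1: Calculate P(D) using law of total probability
P(D) = P(D|C)P(C) + P(D|¬C)P(¬C)
     = 0.7062 × 0.0755 + 0.2047 × 0.9245
     = 0.05331810 + 0.18924515
     = 0.24256325

Step 2: Apply Bayes' theorem
P(C|D) = P(D|C) × P(C) / P(D)
       = 0.05331810 / 0.24256325
       = 0.2198


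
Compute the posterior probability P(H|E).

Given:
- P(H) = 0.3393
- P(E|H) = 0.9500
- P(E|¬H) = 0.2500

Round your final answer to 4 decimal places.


Bayes' theorem: P(H|E) = P(E|H) × P(H) / P(E)

Step 1: Calculate P(E) using law of total probability
P(E) = P(E|H)P(H) + P(E|¬H)P(¬H)
     = 0.9500 × 0.3393 + 0.2500 × 0.6607
     = 0.32233500 + 0.16517500
     = 0.48751000

Step 2: Apply Bayes' theorem
P(H|E) = P(E|H) × P(H) / P(E)
       = 0.32233500 / 0.48751000
       = 0.6612


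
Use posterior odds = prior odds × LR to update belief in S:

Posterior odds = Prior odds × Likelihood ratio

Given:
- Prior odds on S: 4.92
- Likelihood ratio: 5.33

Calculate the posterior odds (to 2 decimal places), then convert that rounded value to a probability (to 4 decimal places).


Step 1: Calculate posterior odds
Posterior odds = Prior odds × LR
               = 4.92 × 5.33
               = 26.22

Step 2: Convert to probability
P(S|E) = Posterior odds / (1 + Posterior odds)
       = 26.22 / (1 + 26.22)
       = 26.22 / 27.22
       = 0.9633

The evidence increased P(S) from 0.8311 to 0.9633.


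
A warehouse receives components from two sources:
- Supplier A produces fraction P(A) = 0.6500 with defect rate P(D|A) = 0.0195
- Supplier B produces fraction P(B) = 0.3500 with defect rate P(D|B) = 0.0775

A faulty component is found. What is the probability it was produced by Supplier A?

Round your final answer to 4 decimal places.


Let A = from Supplier A, D = faulty

Given:
- P(A) = 0.6500, P(B) = 0.3500
- P(D|A) = 0.0195, P(D|B) = 0.0775

Step 1: Find P(D)
P(D) = P(D|A)P(A) + P(D|B)P(B)
     = 0.0195 × 0.6500 + 0.0775 × 0.3500
     = 0.01267500 + 0.02712500
     = 0.03980000

Step 2: Apply Bayes' theorem
P(A|D) = P(D|A)P(A) / P(D)
       = 0.01267500 / 0.03980000
       = 0.3185


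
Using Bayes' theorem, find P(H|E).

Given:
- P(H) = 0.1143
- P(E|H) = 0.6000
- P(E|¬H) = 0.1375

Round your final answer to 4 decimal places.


Bayes' theorem: P(H|E) = P(E|H) × P(H) / P(E)

Step 1: Calculate P(E) using law of total probability
P(E) = P(E|H)P(H) + P(E|¬H)P(¬H)
     = 0.6000 × 0.1143 + 0.1375 × 0.8857
     = 0.06858000 + 0.12178375
     = 0.19036375

Step 2: Apply Bayes' theorem
P(H|E) = P(E|H) × P(H) / P(E)
       = 0.06858000 / 0.19036375
       = 0.3603


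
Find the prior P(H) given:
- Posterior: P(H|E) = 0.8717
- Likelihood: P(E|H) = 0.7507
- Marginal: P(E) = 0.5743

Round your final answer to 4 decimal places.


From Bayes' theorem: P(H|E) = P(E|H) × P(H) / P(E)

Rearranging for P(H):
P(H) = P(H|E) × P(E) / P(E|H)
     = 0.8717 × 0.5743 / 0.7507
     = 0.50061731 / 0.7507
     = 0.6669


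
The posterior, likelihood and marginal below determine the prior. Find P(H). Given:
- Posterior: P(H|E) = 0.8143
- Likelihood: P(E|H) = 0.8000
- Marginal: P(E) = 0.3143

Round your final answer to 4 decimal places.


From Bayes' theorem: P(H|E) = P(E|H) × P(H) / P(E)

Rearranging for P(H):
P(H) = P(H|E) × P(E) / P(E|H)
     = 0.8143 × 0.3143 / 0.8000
     = 0.25593449 / 0.8000
     = 0.3199


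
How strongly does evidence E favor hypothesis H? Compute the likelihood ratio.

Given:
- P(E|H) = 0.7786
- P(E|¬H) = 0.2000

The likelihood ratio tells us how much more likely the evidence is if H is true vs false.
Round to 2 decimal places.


Likelihood Ratio (LR) = P(E|H) / P(E|¬H)

LR = 0.7786 / 0.2000
   = 3.89

The evidence is 3.89 times more likely if H is true than if H is false.
Since LR > 1, the evidence supports H over ¬H.


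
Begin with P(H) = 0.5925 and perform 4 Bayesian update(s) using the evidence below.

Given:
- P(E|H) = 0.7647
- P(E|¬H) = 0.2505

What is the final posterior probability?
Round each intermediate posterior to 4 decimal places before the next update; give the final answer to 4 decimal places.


Sequential Bayesian updating:

Initial prior: P(H) = 0.5925

Update 1:
  P(E) = 0.7647 × 0.5925 + 0.2505 × 0.4075 = 0.45308475 + 0.10207875 = 0.55516350
  P(H|E) = 0.45308475 / 0.55516350 = 0.8161

Update 2:
  P(E) = 0.7647 × 0.8161 + 0.2505 × 0.1839 = 0.62407167 + 0.04606695 = 0.67013862
  P(H|E) = 0.62407167 / 0.67013862 = 0.9313

Update 3:
  P(E) = 0.7647 × 0.9313 + 0.2505 × 0.0687 = 0.71216511 + 0.01720935 = 0.72937446
  P(H|E) = 0.71216511 / 0.72937446 = 0.9764

Update 4:
  P(E) = 0.7647 × 0.9764 + 0.2505 × 0.0236 = 0.74665308 + 0.00591180 = 0.75256488
  P(H|E) = 0.74665308 / 0.75256488 = 0.9921

Final posterior: 0.9921


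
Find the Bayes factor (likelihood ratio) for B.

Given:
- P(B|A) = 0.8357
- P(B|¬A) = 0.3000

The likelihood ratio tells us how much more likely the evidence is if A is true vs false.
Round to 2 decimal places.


Likelihood Ratio (LR) = P(B|A) / P(B|¬A)

LR = 0.8357 / 0.3000
   = 2.79

The evidence is 2.79 times more likely if A is true than if A is false.
Since LR > 1, the evidence supports A over ¬A.


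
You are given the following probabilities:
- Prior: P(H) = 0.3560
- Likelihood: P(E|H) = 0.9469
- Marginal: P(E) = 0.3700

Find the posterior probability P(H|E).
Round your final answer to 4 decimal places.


Using Bayes' theorem:

P(H|E) = P(E|H) × P(H) / P(E)
       = 0.9469 × 0.3560 / 0.3700
       = 0.33709640 / 0.3700
       = 0.9111

The evidence strengthens our belief in H.
Prior: 0.3560 → Posterior: 0.9111


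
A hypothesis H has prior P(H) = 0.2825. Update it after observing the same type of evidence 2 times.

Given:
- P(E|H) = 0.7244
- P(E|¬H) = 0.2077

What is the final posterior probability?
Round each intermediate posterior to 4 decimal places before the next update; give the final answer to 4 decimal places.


Sequential Bayesian updating:

Initial prior: P(H) = 0.2825

Update 1:
  P(E) = 0.7244 × 0.2825 + 0.2077 × 0.7175 = 0.20464300 + 0.14902475 = 0.35366775
  P(H|E) = 0.20464300 / 0.35366775 = 0.5786

Update 2:
  P(E) = 0.7244 × 0.5786 + 0.2077 × 0.4214 = 0.41913784 + 0.08752478 = 0.50666262
  P(H|E) = 0.41913784 / 0.50666262 = 0.8273

Final posterior: 0.8273


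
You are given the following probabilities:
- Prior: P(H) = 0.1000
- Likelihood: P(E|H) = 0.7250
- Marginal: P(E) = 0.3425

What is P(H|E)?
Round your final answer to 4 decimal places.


Using Bayes' theorem:

P(H|E) = P(E|H) × P(H) / P(E)
       = 0.7250 × 0.1000 / 0.3425
       = 0.07250000 / 0.3425
       = 0.2117

The evidence strengthens our belief in H.
Prior: 0.1000 → Posterior: 0.2117


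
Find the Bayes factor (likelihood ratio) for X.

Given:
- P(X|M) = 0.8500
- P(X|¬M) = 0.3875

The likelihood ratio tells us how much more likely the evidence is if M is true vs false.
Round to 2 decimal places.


Likelihood Ratio (LR) = P(X|M) / P(X|¬M)

LR = 0.8500 / 0.3875
   = 2.19

The evidence is 2.19 times more likely if M is true than if M is false.
LR > 1, so observing X raises the odds in favor of M.


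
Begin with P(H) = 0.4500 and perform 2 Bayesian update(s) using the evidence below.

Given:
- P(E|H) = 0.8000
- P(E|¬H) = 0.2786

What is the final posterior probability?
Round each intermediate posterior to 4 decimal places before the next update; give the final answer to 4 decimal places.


Sequential Bayesian updating:

Initial prior: P(H) = 0.4500

Update 1:
  P(E) = 0.8000 × 0.4500 + 0.2786 × 0.5500 = 0.36000000 + 0.15323000 = 0.51323000
  P(H|E) = 0.36000000 / 0.51323000 = 0.7014

Update 2:
  P(E) = 0.8000 × 0.7014 + 0.2786 × 0.2986 = 0.56112000 + 0.08318996 = 0.64430996
  P(H|E) = 0.56112000 / 0.64430996 = 0.8709

Final posterior: 0.8709


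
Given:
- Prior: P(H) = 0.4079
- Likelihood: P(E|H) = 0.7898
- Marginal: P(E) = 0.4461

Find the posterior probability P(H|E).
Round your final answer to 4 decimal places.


Using Bayes' theorem:

P(H|E) = P(E|H) × P(H) / P(E)
       = 0.7898 × 0.4079 / 0.4461
       = 0.32215942 / 0.4461
       = 0.7222

The evidence strengthens our belief in H.
Prior: 0.4079 → Posterior: 0.7222


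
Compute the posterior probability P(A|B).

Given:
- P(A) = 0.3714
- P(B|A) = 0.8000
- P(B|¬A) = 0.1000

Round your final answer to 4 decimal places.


Bayes' theorem: P(A|B) = P(B|A) × P(A) / P(B)

Step 1: Calculate P(B) using law of total probability
P(B) = P(B|A)P(A) + P(B|¬A)P(¬A)
     = 0.8000 × 0.3714 + 0.1000 × 0.6286
     = 0.29712000 + 0.06286000
     = 0.35998000

Step 2: Apply Bayes' theorem
P(A|B) = P(B|A) × P(A) / P(B)
       = 0.29712000 / 0.35998000
       = 0.8254


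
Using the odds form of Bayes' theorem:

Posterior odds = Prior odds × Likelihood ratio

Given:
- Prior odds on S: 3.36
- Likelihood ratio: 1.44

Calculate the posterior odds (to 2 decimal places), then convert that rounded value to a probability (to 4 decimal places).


Step 1: Calculate posterior odds
Posterior odds = Prior odds × LR
               = 3.36 × 1.44
               = 4.84

Step 2: Convert to probability
P(S|E) = Posterior odds / (1 + Posterior odds)
       = 4.84 / (1 + 4.84)
       = 4.84 / 5.84
       = 0.8288

The evidence increased P(S) from 0.7706 to 0.8288.


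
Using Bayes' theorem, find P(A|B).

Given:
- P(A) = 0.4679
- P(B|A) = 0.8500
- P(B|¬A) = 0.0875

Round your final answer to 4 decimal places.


Bayes' theorem: P(A|B) = P(B|A) × P(A) / P(B)

Step 1: Calculate P(B) using law of total probability
P(B) = P(B|A)P(A) + P(B|¬A)P(¬A)
     = 0.8500 × 0.4679 + 0.0875 × 0.5321
     = 0.39771500 + 0.04655875
     = 0.44427375

Step 2: Apply Bayes' theorem
P(A|B) = P(B|A) × P(A) / P(B)
       = 0.39771500 / 0.44427375
       = 0.8952


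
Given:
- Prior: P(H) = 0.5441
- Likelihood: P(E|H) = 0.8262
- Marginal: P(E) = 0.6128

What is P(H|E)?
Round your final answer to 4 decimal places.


Using Bayes' theorem:

P(H|E) = P(E|H) × P(H) / P(E)
       = 0.8262 × 0.5441 / 0.6128
       = 0.44953542 / 0.6128
       = 0.7336

The evidence strengthens our belief in H.
Prior: 0.5441 → Posterior: 0.7336


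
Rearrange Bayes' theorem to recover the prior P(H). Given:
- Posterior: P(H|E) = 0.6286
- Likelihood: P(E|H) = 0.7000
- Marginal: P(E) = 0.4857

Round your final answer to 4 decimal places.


From Bayes' theorem: P(H|E) = P(E|H) × P(H) / P(E)

Rearranging for P(H):
P(H) = P(H|E) × P(E) / P(E|H)
     = 0.6286 × 0.4857 / 0.7000
     = 0.30531102 / 0.7000
     = 0.4362


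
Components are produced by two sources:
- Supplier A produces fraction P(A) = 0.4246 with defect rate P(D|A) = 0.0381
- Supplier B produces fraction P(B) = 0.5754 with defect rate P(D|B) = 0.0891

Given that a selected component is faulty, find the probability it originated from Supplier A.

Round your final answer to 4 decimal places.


Let A = from Supplier A, D = faulty

Given:
- P(A) = 0.4246, P(B) = 0.5754
- P(D|A) = 0.0381, P(D|B) = 0.0891

Step 1: Find P(D)
P(D) = P(D|A)P(A) + P(D|B)P(B)
     = 0.0381 × 0.4246 + 0.0891 × 0.5754
     = 0.01617726 + 0.05126814
     = 0.06744540

Step 2: Apply Bayes' theorem
P(A|D) = P(D|A)P(A) / P(D)
       = 0.01617726 / 0.06744540
       = 0.2399


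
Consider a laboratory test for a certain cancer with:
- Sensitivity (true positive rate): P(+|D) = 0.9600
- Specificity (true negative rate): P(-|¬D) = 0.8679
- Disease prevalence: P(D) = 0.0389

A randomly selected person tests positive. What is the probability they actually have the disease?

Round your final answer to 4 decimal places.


Let D = has disease, + = positive test

Given:
- P(D) = 0.0389 (prevalence)
- P(+|D) = 0.9600 (sensitivity)
- P(-|¬D) = 0.8679 (specificity)
- P(+|¬D) = 0.1321 (false positive rate = 1 - specificity)

Step 1: Find P(+)
P(+) = P(+|D)P(D) + P(+|¬D)P(¬D)
     = 0.9600 × 0.0389 + 0.1321 × 0.9611
     = 0.03734400 + 0.12696131
     = 0.16430531

Step 2: Apply Bayes' theorem for P(D|+)
P(D|+) = P(+|D)P(D) / P(+)
       = 0.03734400 / 0.16430531
       = 0.2273


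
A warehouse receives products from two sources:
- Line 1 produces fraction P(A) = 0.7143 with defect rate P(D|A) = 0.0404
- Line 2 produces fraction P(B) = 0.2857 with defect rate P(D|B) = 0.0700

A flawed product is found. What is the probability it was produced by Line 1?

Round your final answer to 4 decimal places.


Let A = from Line 1, D = flawed

Given:
- P(A) = 0.7143, P(B) = 0.2857
- P(D|A) = 0.0404, P(D|B) = 0.0700

Step 1: Find P(D)
P(D) = P(D|A)P(A) + P(D|B)P(B)
     = 0.0404 × 0.7143 + 0.0700 × 0.2857
     = 0.02885772 + 0.01999900
     = 0.04885672

Step 2: Apply Bayes' theorem
P(A|D) = P(D|A)P(A) / P(D)
       = 0.02885772 / 0.04885672
       = 0.5907


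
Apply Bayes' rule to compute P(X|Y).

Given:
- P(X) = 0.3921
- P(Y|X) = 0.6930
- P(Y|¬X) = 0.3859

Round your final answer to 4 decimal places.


Bayes' theorem: P(X|Y) = P(Y|X) × P(X) / P(Y)

Step 1: Calculate P(Y) using law of total probability
P(Y) = P(Y|X)P(X) + P(Y|¬X)P(¬X)
     = 0.6930 × 0.3921 + 0.3859 × 0.6079
     = 0.27172530 + 0.23458861
     = 0.50631391

Step 2: Apply Bayes' theorem
P(X|Y) = P(Y|X) × P(X) / P(Y)
       = 0.27172530 / 0.50631391
       = 0.5367


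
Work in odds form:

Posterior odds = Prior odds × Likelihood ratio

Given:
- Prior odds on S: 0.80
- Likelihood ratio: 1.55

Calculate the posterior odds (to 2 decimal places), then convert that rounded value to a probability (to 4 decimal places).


Step 1: Calculate posterior odds
Posterior odds = Prior odds × LR
               = 0.80 × 1.55
               = 1.24

Step 2: Convert to probability
P(S|E) = Posterior odds / (1 + Posterior odds)
       = 1.24 / (1 + 1.24)
       = 1.24 / 2.24
       = 0.5536

The evidence increased P(S) from 0.4444 to 0.5536.


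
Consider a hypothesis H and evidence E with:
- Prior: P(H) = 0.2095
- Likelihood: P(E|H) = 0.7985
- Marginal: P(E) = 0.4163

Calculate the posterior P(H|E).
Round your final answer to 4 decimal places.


Using Bayes' theorem:

P(H|E) = P(E|H) × P(H) / P(E)
       = 0.7985 × 0.2095 / 0.4163
       = 0.16728575 / 0.4163
       = 0.4018

The evidence strengthens our belief in H.
Prior: 0.2095 → Posterior: 0.4018


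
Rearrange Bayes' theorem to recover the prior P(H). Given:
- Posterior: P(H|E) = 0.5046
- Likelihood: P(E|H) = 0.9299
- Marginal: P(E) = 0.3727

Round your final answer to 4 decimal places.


From Bayes' theorem: P(H|E) = P(E|H) × P(H) / P(E)

Rearranging for P(H):
P(H) = P(H|E) × P(E) / P(E|H)
     = 0.5046 × 0.3727 / 0.9299
     = 0.18806442 / 0.9299
     = 0.2022


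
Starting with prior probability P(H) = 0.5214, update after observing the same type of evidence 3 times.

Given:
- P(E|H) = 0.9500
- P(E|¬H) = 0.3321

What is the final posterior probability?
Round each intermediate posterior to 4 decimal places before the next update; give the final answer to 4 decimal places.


Sequential Bayesian updating:

Initial prior: P(H) = 0.5214

Update 1:
  P(E) = 0.9500 × 0.5214 + 0.3321 × 0.4786 = 0.49533000 + 0.15894306 = 0.65427306
  P(H|E) = 0.49533000 / 0.65427306 = 0.7571

Update 2:
  P(E) = 0.9500 × 0.7571 + 0.3321 × 0.2429 = 0.71924500 + 0.08066709 = 0.79991209
  P(H|E) = 0.71924500 / 0.79991209 = 0.8992

Update 3:
  P(E) = 0.9500 × 0.8992 + 0.3321 × 0.1008 = 0.85424000 + 0.03347568 = 0.88771568
  P(H|E) = 0.85424000 / 0.88771568 = 0.9623

Final posterior: 0.9623


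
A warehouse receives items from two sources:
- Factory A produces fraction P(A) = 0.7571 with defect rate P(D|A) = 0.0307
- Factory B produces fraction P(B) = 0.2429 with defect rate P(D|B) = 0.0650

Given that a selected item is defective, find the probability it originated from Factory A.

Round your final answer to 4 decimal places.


Let A = from Factory A, D = defective

Given:
- P(A) = 0.7571, P(B) = 0.2429
- P(D|A) = 0.0307, P(D|B) = 0.0650

Step 1: Find P(D)
P(D) = P(D|A)P(A) + P(D|B)P(B)
     = 0.0307 × 0.7571 + 0.0650 × 0.2429
     = 0.02324297 + 0.01578850
     = 0.03903147

Step 2: Apply Bayes' theorem
P(A|D) = P(D|A)P(A) / P(D)
       = 0.02324297 / 0.03903147
       = 0.5955


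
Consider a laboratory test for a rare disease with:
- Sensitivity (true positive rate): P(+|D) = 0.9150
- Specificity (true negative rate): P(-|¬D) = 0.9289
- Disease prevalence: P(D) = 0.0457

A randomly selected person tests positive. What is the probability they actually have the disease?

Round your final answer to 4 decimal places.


Let D = has disease, + = positive test

Given:
- P(D) = 0.0457 (prevalence)
- P(+|D) = 0.9150 (sensitivity)
- P(-|¬D) = 0.9289 (specificity)
- P(+|¬D) = 0.0711 (false positive rate = 1 - specificity)

Step 1: Find P(+)
P(+) = P(+|D)P(D) + P(+|¬D)P(¬D)
     = 0.9150 × 0.0457 + 0.0711 × 0.9543
     = 0.04181550 + 0.06785073
     = 0.10966623

Step 2: Apply Bayes' theorem for P(D|+)
P(D|+) = P(+|D)P(D) / P(+)
       = 0.04181550 / 0.10966623
       = 0.3813


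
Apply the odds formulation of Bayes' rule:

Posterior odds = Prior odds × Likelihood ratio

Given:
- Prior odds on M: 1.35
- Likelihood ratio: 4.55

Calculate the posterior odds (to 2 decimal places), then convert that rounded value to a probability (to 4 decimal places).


Step 1: Calculate posterior odds
Posterior odds = Prior odds × LR
               = 1.35 × 4.55
               = 6.14

Step 2: Convert to probability
P(M|E) = Posterior odds / (1 + Posterior odds)
       = 6.14 / (1 + 6.14)
       = 6.14 / 7.14
       = 0.8599

The evidence increased P(M) from 0.5745 to 0.8599.


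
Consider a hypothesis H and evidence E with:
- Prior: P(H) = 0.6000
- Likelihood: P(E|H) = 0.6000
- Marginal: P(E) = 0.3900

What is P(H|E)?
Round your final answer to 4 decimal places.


Using Bayes' theorem:

P(H|E) = P(E|H) × P(H) / P(E)
       = 0.6000 × 0.6000 / 0.3900
       = 0.36000000 / 0.3900
       = 0.9231

The evidence strengthens our belief in H.
Prior: 0.6000 → Posterior: 0.9231


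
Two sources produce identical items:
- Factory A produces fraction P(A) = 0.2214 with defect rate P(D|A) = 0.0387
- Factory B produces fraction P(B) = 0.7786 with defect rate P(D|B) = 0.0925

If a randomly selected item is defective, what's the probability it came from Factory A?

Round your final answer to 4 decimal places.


Let A = from Factory A, D = defective

Given:
- P(A) = 0.2214, P(B) = 0.7786
- P(D|A) = 0.0387, P(D|B) = 0.0925

Step 1: Find P(D)
P(D) = P(D|A)P(A) + P(D|B)P(B)
     = 0.0387 × 0.2214 + 0.0925 × 0.7786
     = 0.00856818 + 0.07202050
     = 0.08058868

Step 2: Apply Bayes' theorem
P(A|D) = P(D|A)P(A) / P(D)
       = 0.00856818 / 0.08058868
       = 0.1063


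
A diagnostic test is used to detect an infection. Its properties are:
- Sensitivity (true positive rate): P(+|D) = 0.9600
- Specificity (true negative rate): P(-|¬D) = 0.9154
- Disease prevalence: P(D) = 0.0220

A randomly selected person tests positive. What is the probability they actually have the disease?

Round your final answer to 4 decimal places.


Let D = has disease, + = positive test

Given:
- P(D) = 0.0220 (prevalence)
- P(+|D) = 0.9600 (sensitivity)
- P(-|¬D) = 0.9154 (specificity)
- P(+|¬D) = 0.0846 (false positive rate = 1 - specificity)

Step 1: Find P(+)
P(+) = P(+|D)P(D) + P(+|¬D)P(¬D)
     = 0.9600 × 0.0220 + 0.0846 × 0.9780
     = 0.02112000 + 0.08273880
     = 0.10385880

Step 2: Apply Bayes' theorem for P(D|+)
P(D|+) = P(+|D)P(D) / P(+)
       = 0.02112000 / 0.10385880
       = 0.2034


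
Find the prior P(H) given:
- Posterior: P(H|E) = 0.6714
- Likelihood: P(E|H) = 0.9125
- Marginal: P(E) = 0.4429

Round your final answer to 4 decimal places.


From Bayes' theorem: P(H|E) = P(E|H) × P(H) / P(E)

Rearranging for P(H):
P(H) = P(H|E) × P(E) / P(E|H)
     = 0.6714 × 0.4429 / 0.9125
     = 0.29736306 / 0.9125
     = 0.3259


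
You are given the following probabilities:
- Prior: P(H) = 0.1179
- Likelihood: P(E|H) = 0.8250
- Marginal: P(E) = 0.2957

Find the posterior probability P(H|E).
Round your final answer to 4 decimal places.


Using Bayes' theorem:

P(H|E) = P(E|H) × P(H) / P(E)
       = 0.8250 × 0.1179 / 0.2957
       = 0.09726750 / 0.2957
       = 0.3289

The evidence strengthens our belief in H.
Prior: 0.1179 → Posterior: 0.3289


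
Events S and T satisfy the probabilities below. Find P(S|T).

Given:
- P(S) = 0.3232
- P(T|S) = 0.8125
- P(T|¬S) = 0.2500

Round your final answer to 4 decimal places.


Bayes' theorem: P(S|T) = P(T|S) × P(S) / P(T)

Step 1: Calculate P(T) using law of total probability
P(T) = P(T|S)P(S) + P(T|¬S)P(¬S)
     = 0.8125 × 0.3232 + 0.2500 × 0.6768
     = 0.26260000 + 0.16920000
     = 0.43180000

Step 2: Apply Bayes' theorem
P(S|T) = P(T|S) × P(S) / P(T)
       = 0.26260000 / 0.43180000
       = 0.6082


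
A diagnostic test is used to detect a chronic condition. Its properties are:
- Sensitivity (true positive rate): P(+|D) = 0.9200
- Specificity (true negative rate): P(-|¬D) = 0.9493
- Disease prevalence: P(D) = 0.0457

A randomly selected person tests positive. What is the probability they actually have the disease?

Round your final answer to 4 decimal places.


Let D = has disease, + = positive test

Given:
- P(D) = 0.0457 (prevalence)
- P(+|D) = 0.9200 (sensitivity)
- P(-|¬D) = 0.9493 (specificity)
- P(+|¬D) = 0.0507 (false positive rate = 1 - specificity)

Step 1: Find P(+)
P(+) = P(+|D)P(D) + P(+|¬D)P(¬D)
     = 0.9200 × 0.0457 + 0.0507 × 0.9543
     = 0.04204400 + 0.04838301
     = 0.09042701

Step 2: Apply Bayes' theorem for P(D|+)
P(D|+) = P(+|D)P(D) / P(+)
       = 0.04204400 / 0.09042701
       = 0.4649


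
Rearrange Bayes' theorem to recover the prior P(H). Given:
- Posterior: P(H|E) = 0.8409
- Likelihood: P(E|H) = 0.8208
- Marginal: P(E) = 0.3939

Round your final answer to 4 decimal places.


From Bayes' theorem: P(H|E) = P(E|H) × P(H) / P(E)

Rearranging for P(H):
P(H) = P(H|E) × P(E) / P(E|H)
     = 0.8409 × 0.3939 / 0.8208
     = 0.33123051 / 0.8208
     = 0.4035


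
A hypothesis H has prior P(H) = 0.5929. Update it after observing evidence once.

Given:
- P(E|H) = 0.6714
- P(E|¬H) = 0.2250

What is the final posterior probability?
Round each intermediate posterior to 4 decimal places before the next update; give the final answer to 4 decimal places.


Sequential Bayesian updating:

Initial prior: P(H) = 0.5929

Update 1:
  P(E) = 0.6714 × 0.5929 + 0.2250 × 0.4071 = 0.39807306 + 0.09159750 = 0.48967056
  P(H|E) = 0.39807306 / 0.48967056 = 0.8129

Final posterior: 0.8129


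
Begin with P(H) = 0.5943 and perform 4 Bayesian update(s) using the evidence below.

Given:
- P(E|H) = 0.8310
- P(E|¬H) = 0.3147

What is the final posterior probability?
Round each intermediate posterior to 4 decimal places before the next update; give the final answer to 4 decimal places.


Sequential Bayesian updating:

Initial prior: P(H) = 0.5943

Update 1:
  P(E) = 0.8310 × 0.5943 + 0.3147 × 0.4057 = 0.49386330 + 0.12767379 = 0.62153709
  P(H|E) = 0.49386330 / 0.62153709 = 0.7946

Update 2:
  P(E) = 0.8310 × 0.7946 + 0.3147 × 0.2054 = 0.66031260 + 0.06463938 = 0.72495198
  P(H|E) = 0.66031260 / 0.72495198 = 0.9108

Update 3:
  P(E) = 0.8310 × 0.9108 + 0.3147 × 0.0892 = 0.75687480 + 0.02807124 = 0.78494604
  P(H|E) = 0.75687480 / 0.78494604 = 0.9642

Update 4:
  P(E) = 0.8310 × 0.9642 + 0.3147 × 0.0358 = 0.80125020 + 0.01126626 = 0.81251646
  P(H|E) = 0.80125020 / 0.81251646 = 0.9861

Final posterior: 0.9861


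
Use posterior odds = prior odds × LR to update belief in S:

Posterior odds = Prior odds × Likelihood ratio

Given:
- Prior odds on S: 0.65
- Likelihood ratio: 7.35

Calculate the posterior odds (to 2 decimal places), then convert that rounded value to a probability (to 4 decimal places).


Step 1: Calculate posterior odds
Posterior odds = Prior odds × LR
               = 0.65 × 7.35
               = 4.78

Step 2: Convert to probability
P(S|E) = Posterior odds / (1 + Posterior odds)
       = 4.78 / (1 + 4.78)
       = 4.78 / 5.78
       = 0.8270

The evidence increased P(S) from 0.3939 to 0.8270.


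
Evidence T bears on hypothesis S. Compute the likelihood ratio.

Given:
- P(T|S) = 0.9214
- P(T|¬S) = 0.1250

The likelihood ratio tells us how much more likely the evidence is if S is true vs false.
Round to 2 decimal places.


Likelihood Ratio (LR) = P(T|S) / P(T|¬S)

LR = 0.9214 / 0.1250
   = 7.37

The evidence is 7.37 times more likely if S is true than if S is false.
Because LR exceeds 1, T is evidence for S.


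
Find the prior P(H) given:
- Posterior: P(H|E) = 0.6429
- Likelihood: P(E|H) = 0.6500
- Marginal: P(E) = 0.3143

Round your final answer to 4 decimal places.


From Bayes' theorem: P(H|E) = P(E|H) × P(H) / P(E)

Rearranging for P(H):
P(H) = P(H|E) × P(E) / P(E|H)
     = 0.6429 × 0.3143 / 0.6500
     = 0.20206347 / 0.6500
     = 0.3109


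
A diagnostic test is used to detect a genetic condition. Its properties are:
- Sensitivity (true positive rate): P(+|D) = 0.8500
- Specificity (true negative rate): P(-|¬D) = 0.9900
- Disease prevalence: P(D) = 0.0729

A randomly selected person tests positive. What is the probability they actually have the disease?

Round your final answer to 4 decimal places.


Let D = has disease, + = positive test

Given:
- P(D) = 0.0729 (prevalence)
- P(+|D) = 0.8500 (sensitivity)
- P(-|¬D) = 0.9900 (specificity)
- P(+|¬D) = 0.0100 (false positive rate = 1 - specificity)

Step 1: Find P(+)
P(+) = P(+|D)P(D) + P(+|¬D)P(¬D)
     = 0.8500 × 0.0729 + 0.0100 × 0.9271
     = 0.06196500 + 0.00927100
     = 0.07123600

Step 2: Apply Bayes' theorem for P(D|+)
P(D|+) = P(+|D)P(D) / P(+)
       = 0.06196500 / 0.07123600
       = 0.8699


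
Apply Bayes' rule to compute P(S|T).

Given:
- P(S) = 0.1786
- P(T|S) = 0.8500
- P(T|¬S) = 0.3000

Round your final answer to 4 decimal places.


Bayes' theorem: P(S|T) = P(T|S) × P(S) / P(T)

Step 1: Calculate P(T) using law of total probability
P(T) = P(T|S)P(S) + P(T|¬S)P(¬S)
     = 0.8500 × 0.1786 + 0.3000 × 0.8214
     = 0.15181000 + 0.24642000
     = 0.39823000

Step 2: Apply Bayes' theorem
P(S|T) = P(T|S) × P(S) / P(T)
       = 0.15181000 / 0.39823000
       = 0.3812


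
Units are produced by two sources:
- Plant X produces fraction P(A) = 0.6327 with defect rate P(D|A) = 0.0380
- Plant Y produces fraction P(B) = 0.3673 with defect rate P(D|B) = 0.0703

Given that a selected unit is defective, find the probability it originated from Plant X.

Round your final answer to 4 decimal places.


Let A = from Plant X, D = defective

Given:
- P(A) = 0.6327, P(B) = 0.3673
- P(D|A) = 0.0380, P(D|B) = 0.0703

Step 1: Find P(D)
P(D) = P(D|A)P(A) + P(D|B)P(B)
     = 0.0380 × 0.6327 + 0.0703 × 0.3673
     = 0.02404260 + 0.02582119
     = 0.04986379

Step 2: Apply Bayes' theorem
P(A|D) = P(D|A)P(A) / P(D)
       = 0.02404260 / 0.04986379
       = 0.4822


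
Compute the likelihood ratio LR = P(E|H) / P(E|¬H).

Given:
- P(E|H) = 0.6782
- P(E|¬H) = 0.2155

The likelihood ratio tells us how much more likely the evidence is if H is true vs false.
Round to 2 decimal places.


Likelihood Ratio (LR) = P(E|H) / P(E|¬H)

LR = 0.6782 / 0.2155
   = 3.15

The evidence is 3.15 times more likely if H is true than if H is false.
Because LR exceeds 1, E is evidence for H.


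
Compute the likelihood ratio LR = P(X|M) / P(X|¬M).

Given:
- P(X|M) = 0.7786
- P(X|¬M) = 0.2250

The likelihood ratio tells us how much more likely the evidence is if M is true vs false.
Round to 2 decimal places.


Likelihood Ratio (LR) = P(X|M) / P(X|¬M)

LR = 0.7786 / 0.2250
   = 3.46

The evidence is 3.46 times more likely if M is true than if M is false.
Since LR > 1, the evidence supports M over ¬M.


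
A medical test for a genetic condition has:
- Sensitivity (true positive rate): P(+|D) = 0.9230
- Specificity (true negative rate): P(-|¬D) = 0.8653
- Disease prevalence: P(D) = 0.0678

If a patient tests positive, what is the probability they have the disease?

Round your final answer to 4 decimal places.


Let D = has disease, + = positive test

Given:
- P(D) = 0.0678 (prevalence)
- P(+|D) = 0.9230 (sensitivity)
- P(-|¬D) = 0.8653 (specificity)
- P(+|¬D) = 0.1347 (false positive rate = 1 - specificity)

Step 1: Find P(+)
P(+) = P(+|D)P(D) + P(+|¬D)P(¬D)
     = 0.9230 × 0.0678 + 0.1347 × 0.9322
     = 0.06257940 + 0.12556734
     = 0.18814674

Step 2: Apply Bayes' theorem for P(D|+)
P(D|+) = P(+|D)P(D) / P(+)
       = 0.06257940 / 0.18814674
       = 0.3326


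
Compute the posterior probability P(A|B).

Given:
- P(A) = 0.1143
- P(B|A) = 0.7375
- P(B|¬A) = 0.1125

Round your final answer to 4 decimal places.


Bayes' theorem: P(A|B) = P(B|A) × P(A) / P(B)

Step 1: Calculate P(B) using law of total probability
P(B) = P(B|A)P(A) + P(B|¬A)P(¬A)
     = 0.7375 × 0.1143 + 0.1125 × 0.8857
     = 0.08429625 + 0.09964125
     = 0.18393750

Step 2: Apply Bayes' theorem
P(A|B) = P(B|A) × P(A) / P(B)
       = 0.08429625 / 0.18393750
       = 0.4583


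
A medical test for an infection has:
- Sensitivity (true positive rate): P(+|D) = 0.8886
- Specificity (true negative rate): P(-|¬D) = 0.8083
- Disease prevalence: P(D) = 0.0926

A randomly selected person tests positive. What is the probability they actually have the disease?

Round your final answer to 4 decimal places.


Let D = has disease, + = positive test

Given:
- P(D) = 0.0926 (prevalence)
- P(+|D) = 0.8886 (sensitivity)
- P(-|¬D) = 0.8083 (specificity)
- P(+|¬D) = 0.1917 (false positive rate = 1 - specificity)

Step 1: Find P(+)
P(+) = P(+|D)P(D) + P(+|¬D)P(¬D)
     = 0.8886 × 0.0926 + 0.1917 × 0.9074
     = 0.08228436 + 0.17394858
     = 0.25623294

Step 2: Apply Bayes' theorem for P(D|+)
P(D|+) = P(+|D)P(D) / P(+)
       = 0.08228436 / 0.25623294
       = 0.3211


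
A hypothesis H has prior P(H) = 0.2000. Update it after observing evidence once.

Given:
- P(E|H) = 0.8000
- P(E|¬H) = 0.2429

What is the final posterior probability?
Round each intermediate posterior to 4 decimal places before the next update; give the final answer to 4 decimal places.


Sequential Bayesian updating:

Initial prior: P(H) = 0.2000

Update 1:
  P(E) = 0.8000 × 0.2000 + 0.2429 × 0.8000 = 0.16000000 + 0.19432000 = 0.35432000
  P(H|E) = 0.16000000 / 0.35432000 = 0.4516

Final posterior: 0.4516


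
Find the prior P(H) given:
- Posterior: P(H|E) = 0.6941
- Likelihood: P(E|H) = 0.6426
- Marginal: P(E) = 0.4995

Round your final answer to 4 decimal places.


From Bayes' theorem: P(H|E) = P(E|H) × P(H) / P(E)

Rearranging for P(H):
P(H) = P(H|E) × P(E) / P(E|H)
     = 0.6941 × 0.4995 / 0.6426
     = 0.34670295 / 0.6426
     = 0.5395


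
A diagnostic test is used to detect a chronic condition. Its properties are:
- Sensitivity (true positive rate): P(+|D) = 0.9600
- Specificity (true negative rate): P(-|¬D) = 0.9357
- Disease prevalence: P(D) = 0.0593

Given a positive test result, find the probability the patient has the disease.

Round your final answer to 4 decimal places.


Let D = has disease, + = positive test

Given:
- P(D) = 0.0593 (prevalence)
- P(+|D) = 0.9600 (sensitivity)
- P(-|¬D) = 0.9357 (specificity)
- P(+|¬D) = 0.0643 (false positive rate = 1 - specificity)

Step 1: Find P(+)
P(+) = P(+|D)P(D) + P(+|¬D)P(¬D)
     = 0.9600 × 0.0593 + 0.0643 × 0.9407
     = 0.05692800 + 0.06048701
     = 0.11741501

Step 2: Apply Bayes' theorem for P(D|+)
P(D|+) = P(+|D)P(D) / P(+)
       = 0.05692800 / 0.11741501
       = 0.4848


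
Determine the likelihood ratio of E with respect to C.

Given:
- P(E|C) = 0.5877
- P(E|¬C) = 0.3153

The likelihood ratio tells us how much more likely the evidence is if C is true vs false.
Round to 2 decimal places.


Likelihood Ratio (LR) = P(E|C) / P(E|¬C)

LR = 0.5877 / 0.3153
   = 1.86

The evidence is 1.86 times more likely if C is true than if C is false.
LR > 1, so observing E raises the odds in favor of C.


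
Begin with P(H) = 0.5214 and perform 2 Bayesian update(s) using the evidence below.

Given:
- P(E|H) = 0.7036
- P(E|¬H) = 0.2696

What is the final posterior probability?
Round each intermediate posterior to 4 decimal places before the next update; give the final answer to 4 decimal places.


Sequential Bayesian updating:

Initial prior: P(H) = 0.5214

Update 1:
  P(E) = 0.7036 × 0.5214 + 0.2696 × 0.4786 = 0.36685704 + 0.12903056 = 0.49588760
  P(H|E) = 0.36685704 / 0.49588760 = 0.7398

Update 2:
  P(E) = 0.7036 × 0.7398 + 0.2696 × 0.2602 = 0.52052328 + 0.07014992 = 0.59067320
  P(H|E) = 0.52052328 / 0.59067320 = 0.8812

Final posterior: 0.8812


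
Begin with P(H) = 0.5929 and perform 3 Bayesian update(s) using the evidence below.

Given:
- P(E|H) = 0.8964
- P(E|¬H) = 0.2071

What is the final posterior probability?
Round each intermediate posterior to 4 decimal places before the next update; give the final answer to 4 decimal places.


Sequential Bayesian updating:

Initial prior: P(H) = 0.5929

Update 1:
  P(E) = 0.8964 × 0.5929 + 0.2071 × 0.4071 = 0.53147556 + 0.08431041 = 0.61578597
  P(H|E) = 0.53147556 / 0.61578597 = 0.8631

Update 2:
  P(E) = 0.8964 × 0.8631 + 0.2071 × 0.1369 = 0.77368284 + 0.02835199 = 0.80203483
  P(H|E) = 0.77368284 / 0.80203483 = 0.9646

Update 3:
  P(E) = 0.8964 × 0.9646 + 0.2071 × 0.0354 = 0.86466744 + 0.00733134 = 0.87199878
  P(H|E) = 0.86466744 / 0.87199878 = 0.9916

Final posterior: 0.9916


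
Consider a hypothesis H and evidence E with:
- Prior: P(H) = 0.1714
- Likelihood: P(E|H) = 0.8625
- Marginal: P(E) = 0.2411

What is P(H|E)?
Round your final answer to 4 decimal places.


Using Bayes' theorem:

P(H|E) = P(E|H) × P(H) / P(E)
       = 0.8625 × 0.1714 / 0.2411
       = 0.14783250 / 0.2411
       = 0.6132

The evidence strengthens our belief in H.
Prior: 0.1714 → Posterior: 0.6132


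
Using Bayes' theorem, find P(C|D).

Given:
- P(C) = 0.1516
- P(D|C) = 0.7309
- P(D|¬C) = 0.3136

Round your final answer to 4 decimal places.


Bayes' theorem: P(C|D) = P(D|C) × P(C) / P(D)

Step 1: Calculate P(D) using law of total probability
P(D) = P(D|C)P(C) + P(D|¬C)P(¬C)
     = 0.7309 × 0.1516 + 0.3136 × 0.8484
     = 0.11080444 + 0.26605824
     = 0.37686268

Step 2: Apply Bayes' theorem
P(C|D) = P(D|C) × P(C) / P(D)
       = 0.11080444 / 0.37686268
       = 0.2940


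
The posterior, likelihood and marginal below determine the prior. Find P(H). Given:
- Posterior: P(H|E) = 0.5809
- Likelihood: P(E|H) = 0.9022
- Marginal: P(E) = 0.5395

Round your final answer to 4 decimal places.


From Bayes' theorem: P(H|E) = P(E|H) × P(H) / P(E)

Rearranging for P(H):
P(H) = P(H|E) × P(E) / P(E|H)
     = 0.5809 × 0.5395 / 0.9022
     = 0.31339555 / 0.9022
     = 0.3474


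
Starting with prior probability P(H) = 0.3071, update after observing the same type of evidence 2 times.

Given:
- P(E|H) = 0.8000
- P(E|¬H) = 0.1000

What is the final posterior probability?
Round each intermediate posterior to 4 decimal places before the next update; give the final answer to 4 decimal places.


Sequential Bayesian updating:

Initial prior: P(H) = 0.3071

Update 1:
  P(E) = 0.8000 × 0.3071 + 0.1000 × 0.6929 = 0.24568000 + 0.06929000 = 0.31497000
  P(H|E) = 0.24568000 / 0.31497000 = 0.7800

Update 2:
  P(E) = 0.8000 × 0.7800 + 0.1000 × 0.2200 = 0.62400000 + 0.02200000 = 0.64600000
  P(H|E) = 0.62400000 / 0.64600000 = 0.9659

Final posterior: 0.9659


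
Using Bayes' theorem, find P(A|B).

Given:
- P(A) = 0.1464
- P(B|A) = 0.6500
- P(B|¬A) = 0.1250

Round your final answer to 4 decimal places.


Bayes' theorem: P(A|B) = P(B|A) × P(A) / P(B)

Step 1: Calculate P(B) using law of total probability
P(B) = P(B|A)P(A) + P(B|¬A)P(¬A)
     = 0.6500 × 0.1464 + 0.1250 × 0.8536
     = 0.09516000 + 0.10670000
     = 0.20186000

Step 2: Apply Bayes' theorem
P(A|B) = P(B|A) × P(A) / P(B)
       = 0.09516000 / 0.20186000
       = 0.4714


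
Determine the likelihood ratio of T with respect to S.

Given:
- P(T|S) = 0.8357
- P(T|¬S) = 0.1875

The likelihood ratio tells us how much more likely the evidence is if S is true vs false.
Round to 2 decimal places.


Likelihood Ratio (LR) = P(T|S) / P(T|¬S)

LR = 0.8357 / 0.1875
   = 4.46

The evidence is 4.46 times more likely if S is true than if S is false.
Since LR > 1, the evidence supports S over ¬S.
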